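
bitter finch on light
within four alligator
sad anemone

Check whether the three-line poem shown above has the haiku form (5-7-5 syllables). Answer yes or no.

Yes

Line 1: bitter (2), finch (1), on (1), light (1) → 5 ✓
Line 2: within (2), four (1), alligator (4) → 7 ✓
Line 3: sad (1), anemone (4) → 5 ✓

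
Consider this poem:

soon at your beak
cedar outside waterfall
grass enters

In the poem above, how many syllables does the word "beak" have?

1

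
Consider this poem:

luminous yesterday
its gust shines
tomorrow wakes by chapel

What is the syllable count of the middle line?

3

The middle line: its(1) + gust(1) + shines(1) = 3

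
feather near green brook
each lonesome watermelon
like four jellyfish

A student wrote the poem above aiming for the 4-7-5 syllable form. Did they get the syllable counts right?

No

Line 1: feather(2) + near(1) + green(1) + brook(1) = 5 (expected 4)
Line 2: each(1) + lonesome(2) + watermelon(4) = 7 ✓
Line 3: like(1) + four(1) + jellyfish(3) = 5 ✓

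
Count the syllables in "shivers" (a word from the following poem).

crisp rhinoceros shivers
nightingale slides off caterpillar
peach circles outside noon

"shivers" has 2 syllables.

2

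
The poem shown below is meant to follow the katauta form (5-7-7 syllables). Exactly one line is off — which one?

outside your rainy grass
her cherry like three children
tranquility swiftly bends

Line 1

Line 1: outside(2) + your(1) + rainy(2) + grass(1) = 6 (expected 5)
Line 2: her(1) + cherry(2) + like(1) + three(1) + children(2) = 7 ✓
Line 3: tranquility(4) + swiftly(2) + bends(1) = 7 ✓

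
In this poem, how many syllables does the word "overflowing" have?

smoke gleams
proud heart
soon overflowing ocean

4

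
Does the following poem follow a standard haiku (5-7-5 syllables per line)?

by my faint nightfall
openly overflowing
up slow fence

No

Line 1: by(1) + my(1) + faint(1) + nightfall(2) = 5 ✓
Line 2: openly(3) + overflowing(4) = 7 ✓
Line 3: up(1) + slow(1) + fence(1) = 3 (expected 5)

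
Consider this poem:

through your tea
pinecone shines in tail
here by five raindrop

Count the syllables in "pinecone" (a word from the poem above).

2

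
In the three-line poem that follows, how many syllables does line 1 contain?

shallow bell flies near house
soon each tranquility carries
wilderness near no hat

6

Line 1: shallow (2), bell (1), flies (1), near (1), house (1) → 6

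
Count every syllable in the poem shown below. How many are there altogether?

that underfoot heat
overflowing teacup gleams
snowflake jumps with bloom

Line 1: that(1) + underfoot(3) + heat(1) = 5
Line 2: overflowing(4) + teacup(2) + gleams(1) = 7
Line 3: snowflake(2) + jumps(1) + with(1) + bloom(1) = 5
Total: 5 + 7 + 5 = 17

17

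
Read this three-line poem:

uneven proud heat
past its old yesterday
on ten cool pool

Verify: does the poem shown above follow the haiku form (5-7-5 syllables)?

No

Line 1: uneven (3), proud (1), heat (1) → 5 ✓
Line 2: past (1), its (1), old (1), yesterday (3) → 6 (expected 7)
Line 3: on (1), ten (1), cool (1), pool (1) → 4 (expected 5)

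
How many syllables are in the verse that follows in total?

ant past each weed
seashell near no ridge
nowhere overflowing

Line 1: ant (1), past (1), each (1), weed (1) → 4
Line 2: seashell (2), near (1), no (1), ridge (1) → 5
Line 3: nowhere (2), overflowing (4) → 6
Total: 4 + 5 + 6 = 15

15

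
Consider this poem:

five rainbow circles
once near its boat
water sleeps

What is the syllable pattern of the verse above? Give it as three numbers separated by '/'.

Line 1: five (1), rainbow (2), circles (2) → 5
Line 2: once (1), near (1), its (1), boat (1) → 4
Line 3: water (2), sleeps (1) → 3

5/4/3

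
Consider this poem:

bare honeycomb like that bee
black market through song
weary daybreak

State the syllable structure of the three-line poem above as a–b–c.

7–5–4

Line 1: "bare honeycomb like that bee": 1+3+1+1+1 = 7
Line 2: "black market through song": 1+2+1+1 = 5
Line 3: "weary daybreak": 2+2 = 4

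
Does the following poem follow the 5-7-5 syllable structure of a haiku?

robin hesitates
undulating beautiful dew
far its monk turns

No

Line 1: robin(2) + hesitates(3) = 5 ✓
Line 2: undulating(4) + beautiful(3) + dew(1) = 8 (expected 7)
Line 3: far(1) + its(1) + monk(1) + turns(1) = 4 (expected 5)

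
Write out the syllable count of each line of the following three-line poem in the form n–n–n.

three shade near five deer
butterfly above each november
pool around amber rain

Line 1: "three shade near five deer": 1+1+1+1+1 = 5
Line 2: "butterfly above each november": 3+2+1+3 = 9
Line 3: "pool around amber rain": 1+2+2+1 = 6

5–9–6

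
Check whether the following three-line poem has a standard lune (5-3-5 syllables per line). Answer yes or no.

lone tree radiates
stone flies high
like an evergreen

Yes

Line 1: lone (1), tree (1), radiates (3) → 5 ✓
Line 2: stone (1), flies (1), high (1) → 3 ✓
Line 3: like (1), an (1), evergreen (3) → 5 ✓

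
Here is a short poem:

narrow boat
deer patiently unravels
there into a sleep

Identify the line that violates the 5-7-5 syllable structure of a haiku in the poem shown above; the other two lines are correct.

Line 1: narrow (2), boat (1) → 3 (expected 5)
Line 2: deer (1), patiently (3), unravels (3) → 7 ✓
Line 3: there (1), into (2), a (1), sleep (1) → 5 ✓

Line 1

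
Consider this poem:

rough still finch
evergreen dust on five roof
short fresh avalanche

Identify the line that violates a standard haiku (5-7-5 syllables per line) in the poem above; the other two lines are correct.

The first line

Line 1: rough (1), still (1), finch (1) → 3 (expected 5)
Line 2: evergreen (3), dust (1), on (1), five (1), roof (1) → 7 ✓
Line 3: short (1), fresh (1), avalanche (3) → 5 ✓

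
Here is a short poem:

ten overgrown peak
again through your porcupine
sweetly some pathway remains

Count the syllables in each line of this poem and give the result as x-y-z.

5-7-7

Line 1: "ten overgrown peak": 1+3+1 = 5
Line 2: "again through your porcupine": 2+1+1+3 = 7
Line 3: "sweetly some pathway remains": 2+1+2+2 = 7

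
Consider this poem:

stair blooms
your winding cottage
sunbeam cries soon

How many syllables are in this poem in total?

11

Line 1: "stair blooms": 1+1 = 2
Line 2: "your winding cottage": 1+2+2 = 5
Line 3: "sunbeam cries soon": 2+1+1 = 4
Total: 2 + 5 + 4 = 11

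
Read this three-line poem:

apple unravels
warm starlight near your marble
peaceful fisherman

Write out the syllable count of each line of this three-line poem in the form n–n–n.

5–7–5

Line 1: apple(2) + unravels(3) = 5
Line 2: warm(1) + starlight(2) + near(1) + your(1) + marble(2) = 7
Line 3: peaceful(2) + fisherman(3) = 5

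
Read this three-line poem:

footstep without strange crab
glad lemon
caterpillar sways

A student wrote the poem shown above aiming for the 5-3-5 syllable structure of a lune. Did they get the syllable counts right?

Line 1: footstep (2), without (2), strange (1), crab (1) → 6 (expected 5)
Line 2: glad (1), lemon (2) → 3 ✓
Line 3: caterpillar (4), sways (1) → 5 ✓

No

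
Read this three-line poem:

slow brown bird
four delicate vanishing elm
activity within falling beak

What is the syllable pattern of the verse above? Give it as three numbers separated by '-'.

3-8-9

Line 1: "slow brown bird": 1+1+1 = 3
Line 2: "four delicate vanishing elm": 1+3+3+1 = 8
Line 3: "activity within falling beak": 4+2+2+1 = 9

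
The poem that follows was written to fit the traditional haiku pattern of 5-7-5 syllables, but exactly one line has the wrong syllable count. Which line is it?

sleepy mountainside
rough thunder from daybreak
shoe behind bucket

Line 1: sleepy(2) + mountainside(3) = 5 ✓
Line 2: rough(1) + thunder(2) + from(1) + daybreak(2) = 6 (expected 7)
Line 3: shoe(1) + behind(2) + bucket(2) = 5 ✓

The second line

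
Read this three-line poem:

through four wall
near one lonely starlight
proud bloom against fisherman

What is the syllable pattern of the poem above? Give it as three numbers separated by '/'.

3/6/7

Line 1: through (1), four (1), wall (1) → 3
Line 2: near (1), one (1), lonely (2), starlight (2) → 6
Line 3: proud (1), bloom (1), against (2), fisherman (3) → 7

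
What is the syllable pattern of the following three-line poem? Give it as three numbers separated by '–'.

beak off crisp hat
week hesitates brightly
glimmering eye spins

4–6–5

Line 1: beak(1) + off(1) + crisp(1) + hat(1) = 4
Line 2: week(1) + hesitates(3) + brightly(2) = 6
Line 3: glimmering(3) + eye(1) + spins(1) = 5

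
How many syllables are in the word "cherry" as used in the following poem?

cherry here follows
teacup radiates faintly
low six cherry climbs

2

"cherry" has 2 syllables.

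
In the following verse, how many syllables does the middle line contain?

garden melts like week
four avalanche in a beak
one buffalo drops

7

The middle line: four(1) + avalanche(3) + in(1) + a(1) + beak(1) = 7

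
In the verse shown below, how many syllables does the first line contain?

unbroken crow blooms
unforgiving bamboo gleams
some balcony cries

The first line: unbroken (3), crow (1), blooms (1) → 5

5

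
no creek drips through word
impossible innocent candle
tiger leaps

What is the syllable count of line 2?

Line 2: "impossible innocent candle": 4+3+2 = 9

9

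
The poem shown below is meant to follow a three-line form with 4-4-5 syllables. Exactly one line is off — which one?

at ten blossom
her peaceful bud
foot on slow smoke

Line 3

Line 1: at (1), ten (1), blossom (2) → 4 ✓
Line 2: her (1), peaceful (2), bud (1) → 4 ✓
Line 3: foot (1), on (1), slow (1), smoke (1) → 4 (expected 5)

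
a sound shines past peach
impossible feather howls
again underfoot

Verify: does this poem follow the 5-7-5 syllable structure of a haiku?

Yes

Line 1: a (1), sound (1), shines (1), past (1), peach (1) → 5 ✓
Line 2: impossible (4), feather (2), howls (1) → 7 ✓
Line 3: again (2), underfoot (3) → 5 ✓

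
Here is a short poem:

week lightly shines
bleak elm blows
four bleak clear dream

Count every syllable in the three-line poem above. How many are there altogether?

Line 1: week(1) + lightly(2) + shines(1) = 4
Line 2: bleak(1) + elm(1) + blows(1) = 3
Line 3: four(1) + bleak(1) + clear(1) + dream(1) = 4
Total: 4 + 3 + 4 = 11

11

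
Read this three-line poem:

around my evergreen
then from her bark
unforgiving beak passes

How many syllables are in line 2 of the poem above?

4

Line 2: then (1), from (1), her (1), bark (1) → 4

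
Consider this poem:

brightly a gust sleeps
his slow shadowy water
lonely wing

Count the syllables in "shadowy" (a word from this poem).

"shadowy" has 3 syllables.

3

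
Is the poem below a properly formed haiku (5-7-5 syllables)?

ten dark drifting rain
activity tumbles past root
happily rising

Line 1: "ten dark drifting rain": 1+1+2+1 = 5 ✓
Line 2: "activity tumbles past root": 4+2+1+1 = 8 (expected 7)
Line 3: "happily rising": 3+2 = 5 ✓

No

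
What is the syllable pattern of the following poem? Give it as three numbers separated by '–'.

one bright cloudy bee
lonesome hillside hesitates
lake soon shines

5–7–3

Line 1: one(1) + bright(1) + cloudy(2) + bee(1) = 5
Line 2: lonesome(2) + hillside(2) + hesitates(3) = 7
Line 3: lake(1) + soon(1) + shines(1) = 3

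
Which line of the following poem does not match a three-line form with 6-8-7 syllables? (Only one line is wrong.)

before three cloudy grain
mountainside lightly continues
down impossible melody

Line 1: "before three cloudy grain": 2+1+2+1 = 6 ✓
Line 2: "mountainside lightly continues": 3+2+3 = 8 ✓
Line 3: "down impossible melody": 1+4+3 = 8 (expected 7)

The third line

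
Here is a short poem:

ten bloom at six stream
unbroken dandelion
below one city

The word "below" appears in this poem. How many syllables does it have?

2

"below" has 2 syllables.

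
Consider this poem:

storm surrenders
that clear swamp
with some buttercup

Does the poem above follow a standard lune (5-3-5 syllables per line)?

No

Line 1: storm(1) + surrenders(3) = 4 (expected 5)
Line 2: that(1) + clear(1) + swamp(1) = 3 ✓
Line 3: with(1) + some(1) + buttercup(3) = 5 ✓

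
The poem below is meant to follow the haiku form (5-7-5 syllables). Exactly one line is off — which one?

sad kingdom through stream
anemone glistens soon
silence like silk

Line 1: sad(1) + kingdom(2) + through(1) + stream(1) = 5 ✓
Line 2: anemone(4) + glistens(2) + soon(1) = 7 ✓
Line 3: silence(2) + like(1) + silk(1) = 4 (expected 5)

Line 3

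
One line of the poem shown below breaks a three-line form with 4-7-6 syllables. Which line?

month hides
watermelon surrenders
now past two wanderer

The first line

Line 1: "month hides": 1+1 = 2 (expected 4)
Line 2: "watermelon surrenders": 4+3 = 7 ✓
Line 3: "now past two wanderer": 1+1+1+3 = 6 ✓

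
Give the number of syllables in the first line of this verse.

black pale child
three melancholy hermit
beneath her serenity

The first line: "black pale child": 1+1+1 = 3

3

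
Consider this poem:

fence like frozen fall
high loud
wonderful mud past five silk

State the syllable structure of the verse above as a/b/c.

Line 1: fence(1) + like(1) + frozen(2) + fall(1) = 5
Line 2: high(1) + loud(1) = 2
Line 3: wonderful(3) + mud(1) + past(1) + five(1) + silk(1) = 7

5/2/7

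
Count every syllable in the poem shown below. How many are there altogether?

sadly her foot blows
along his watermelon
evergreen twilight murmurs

Line 1: "sadly her foot blows": 2+1+1+1 = 5
Line 2: "along his watermelon": 2+1+4 = 7
Line 3: "evergreen twilight murmurs": 3+2+2 = 7
Total: 5 + 7 + 7 = 19

19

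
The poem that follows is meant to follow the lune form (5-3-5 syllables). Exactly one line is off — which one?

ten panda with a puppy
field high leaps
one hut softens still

The first line

Line 1: "ten panda with a puppy": 1+2+1+1+2 = 7 (expected 5)
Line 2: "field high leaps": 1+1+1 = 3 ✓
Line 3: "one hut softens still": 1+1+2+1 = 5 ✓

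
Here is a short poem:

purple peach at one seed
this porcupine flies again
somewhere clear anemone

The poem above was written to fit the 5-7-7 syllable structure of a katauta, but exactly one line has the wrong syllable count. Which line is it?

The first line

Line 1: purple(2) + peach(1) + at(1) + one(1) + seed(1) = 6 (expected 5)
Line 2: this(1) + porcupine(3) + flies(1) + again(2) = 7 ✓
Line 3: somewhere(2) + clear(1) + anemone(4) = 7 ✓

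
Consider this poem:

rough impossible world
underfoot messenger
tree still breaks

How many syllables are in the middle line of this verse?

6

The middle line: underfoot(3) + messenger(3) = 6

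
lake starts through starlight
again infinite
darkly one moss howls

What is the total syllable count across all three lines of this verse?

Line 1: "lake starts through starlight": 1+1+1+2 = 5
Line 2: "again infinite": 2+3 = 5
Line 3: "darkly one moss howls": 2+1+1+1 = 5
Total: 5 + 5 + 5 = 15

15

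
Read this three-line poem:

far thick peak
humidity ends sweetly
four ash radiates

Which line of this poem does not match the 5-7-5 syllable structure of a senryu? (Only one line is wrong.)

Line 1: far(1) + thick(1) + peak(1) = 3 (expected 5)
Line 2: humidity(4) + ends(1) + sweetly(2) = 7 ✓
Line 3: four(1) + ash(1) + radiates(3) = 5 ✓

The first line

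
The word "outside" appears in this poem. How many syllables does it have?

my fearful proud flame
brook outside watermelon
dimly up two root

2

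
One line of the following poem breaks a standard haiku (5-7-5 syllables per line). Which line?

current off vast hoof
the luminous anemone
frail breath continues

Line 2

Line 1: current(2) + off(1) + vast(1) + hoof(1) = 5 ✓
Line 2: the(1) + luminous(3) + anemone(4) = 8 (expected 7)
Line 3: frail(1) + breath(1) + continues(3) = 5 ✓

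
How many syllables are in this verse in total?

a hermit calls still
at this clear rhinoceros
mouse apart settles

Line 1: a(1) + hermit(2) + calls(1) + still(1) = 5
Line 2: at(1) + this(1) + clear(1) + rhinoceros(4) = 7
Line 3: mouse(1) + apart(2) + settles(2) = 5
Total: 5 + 7 + 5 = 17

17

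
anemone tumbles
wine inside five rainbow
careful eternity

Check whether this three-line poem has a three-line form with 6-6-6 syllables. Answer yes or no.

Line 1: anemone (4), tumbles (2) → 6 ✓
Line 2: wine (1), inside (2), five (1), rainbow (2) → 6 ✓
Line 3: careful (2), eternity (4) → 6 ✓

Yes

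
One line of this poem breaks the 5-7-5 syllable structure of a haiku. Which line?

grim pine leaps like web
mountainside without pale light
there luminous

Line 1: grim (1), pine (1), leaps (1), like (1), web (1) → 5 ✓
Line 2: mountainside (3), without (2), pale (1), light (1) → 7 ✓
Line 3: there (1), luminous (3) → 4 (expected 5)

The third line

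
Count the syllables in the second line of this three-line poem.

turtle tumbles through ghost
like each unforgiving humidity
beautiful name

The second line: like (1), each (1), unforgiving (4), humidity (4) → 10

10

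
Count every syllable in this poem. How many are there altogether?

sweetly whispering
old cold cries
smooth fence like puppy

13

Line 1: sweetly (2), whispering (3) → 5
Line 2: old (1), cold (1), cries (1) → 3
Line 3: smooth (1), fence (1), like (1), puppy (2) → 5
Total: 5 + 3 + 5 = 13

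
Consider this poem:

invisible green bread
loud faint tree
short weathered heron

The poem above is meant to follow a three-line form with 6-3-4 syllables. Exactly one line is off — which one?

Line 1: "invisible green bread": 4+1+1 = 6 ✓
Line 2: "loud faint tree": 1+1+1 = 3 ✓
Line 3: "short weathered heron": 1+2+2 = 5 (expected 4)

The third line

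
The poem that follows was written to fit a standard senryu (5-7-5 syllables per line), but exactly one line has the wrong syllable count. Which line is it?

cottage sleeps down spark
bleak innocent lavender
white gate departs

Line 1: "cottage sleeps down spark": 2+1+1+1 = 5 ✓
Line 2: "bleak innocent lavender": 1+3+3 = 7 ✓
Line 3: "white gate departs": 1+1+2 = 4 (expected 5)

Line 3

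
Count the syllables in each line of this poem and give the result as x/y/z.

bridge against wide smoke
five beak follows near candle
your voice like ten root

Line 1: bridge(1) + against(2) + wide(1) + smoke(1) = 5
Line 2: five(1) + beak(1) + follows(2) + near(1) + candle(2) = 7
Line 3: your(1) + voice(1) + like(1) + ten(1) + root(1) = 5

5/7/5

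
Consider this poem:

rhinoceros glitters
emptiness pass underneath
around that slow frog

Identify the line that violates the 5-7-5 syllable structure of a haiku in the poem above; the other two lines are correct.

The first line

Line 1: rhinoceros (4), glitters (2) → 6 (expected 5)
Line 2: emptiness (3), pass (1), underneath (3) → 7 ✓
Line 3: around (2), that (1), slow (1), frog (1) → 5 ✓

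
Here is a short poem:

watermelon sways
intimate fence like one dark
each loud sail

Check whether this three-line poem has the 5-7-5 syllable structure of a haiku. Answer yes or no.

Line 1: watermelon (4), sways (1) → 5 ✓
Line 2: intimate (3), fence (1), like (1), one (1), dark (1) → 7 ✓
Line 3: each (1), loud (1), sail (1) → 3 (expected 5)

No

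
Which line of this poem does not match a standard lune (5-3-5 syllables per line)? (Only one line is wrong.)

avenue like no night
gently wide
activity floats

The first line

Line 1: "avenue like no night": 3+1+1+1 = 6 (expected 5)
Line 2: "gently wide": 2+1 = 3 ✓
Line 3: "activity floats": 4+1 = 5 ✓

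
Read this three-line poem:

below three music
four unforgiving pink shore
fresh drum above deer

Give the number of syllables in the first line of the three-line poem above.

The first line: below(2) + three(1) + music(2) = 5

5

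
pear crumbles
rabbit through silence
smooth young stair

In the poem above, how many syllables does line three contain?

Line three: smooth (1), young (1), stair (1) → 3

3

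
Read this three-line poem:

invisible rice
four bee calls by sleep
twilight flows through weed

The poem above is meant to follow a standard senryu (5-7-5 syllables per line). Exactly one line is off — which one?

Line 1: invisible (4), rice (1) → 5 ✓
Line 2: four (1), bee (1), calls (1), by (1), sleep (1) → 5 (expected 7)
Line 3: twilight (2), flows (1), through (1), weed (1) → 5 ✓

The second line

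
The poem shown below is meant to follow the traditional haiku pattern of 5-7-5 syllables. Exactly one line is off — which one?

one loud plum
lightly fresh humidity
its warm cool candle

Line 1

Line 1: one(1) + loud(1) + plum(1) = 3 (expected 5)
Line 2: lightly(2) + fresh(1) + humidity(4) = 7 ✓
Line 3: its(1) + warm(1) + cool(1) + candle(2) = 5 ✓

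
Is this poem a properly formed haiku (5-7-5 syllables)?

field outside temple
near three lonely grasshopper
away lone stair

Line 1: "field outside temple": 1+2+2 = 5 ✓
Line 2: "near three lonely grasshopper": 1+1+2+3 = 7 ✓
Line 3: "away lone stair": 2+1+1 = 4 (expected 5)

No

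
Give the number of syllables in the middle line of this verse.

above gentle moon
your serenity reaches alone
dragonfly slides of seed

The middle line: your (1), serenity (4), reaches (2), alone (2) → 9

9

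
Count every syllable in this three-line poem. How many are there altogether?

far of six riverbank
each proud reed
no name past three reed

Line 1: "far of six riverbank": 1+1+1+3 = 6
Line 2: "each proud reed": 1+1+1 = 3
Line 3: "no name past three reed": 1+1+1+1+1 = 5
Total: 6 + 3 + 5 = 14

14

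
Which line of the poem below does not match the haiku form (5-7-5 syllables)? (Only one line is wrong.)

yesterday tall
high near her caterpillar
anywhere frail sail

The first line

Line 1: yesterday(3) + tall(1) = 4 (expected 5)
Line 2: high(1) + near(1) + her(1) + caterpillar(4) = 7 ✓
Line 3: anywhere(3) + frail(1) + sail(1) = 5 ✓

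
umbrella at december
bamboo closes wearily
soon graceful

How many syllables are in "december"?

3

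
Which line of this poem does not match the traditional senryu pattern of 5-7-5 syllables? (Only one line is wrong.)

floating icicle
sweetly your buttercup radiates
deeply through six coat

The second line

Line 1: "floating icicle": 2+3 = 5 ✓
Line 2: "sweetly your buttercup radiates": 2+1+3+3 = 9 (expected 7)
Line 3: "deeply through six coat": 2+1+1+1 = 5 ✓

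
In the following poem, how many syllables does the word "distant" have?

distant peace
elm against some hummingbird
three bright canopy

"distant" has 2 syllables.

2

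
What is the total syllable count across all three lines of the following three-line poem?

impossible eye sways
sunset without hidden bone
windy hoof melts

Line 1: impossible (4), eye (1), sways (1) → 6
Line 2: sunset (2), without (2), hidden (2), bone (1) → 7
Line 3: windy (2), hoof (1), melts (1) → 4
Total: 6 + 7 + 4 = 17

17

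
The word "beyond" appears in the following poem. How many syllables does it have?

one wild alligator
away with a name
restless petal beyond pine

2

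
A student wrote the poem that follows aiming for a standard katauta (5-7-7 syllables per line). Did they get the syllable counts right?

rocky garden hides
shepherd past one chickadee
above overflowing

Line 1: rocky (2), garden (2), hides (1) → 5 ✓
Line 2: shepherd (2), past (1), one (1), chickadee (3) → 7 ✓
Line 3: above (2), overflowing (4) → 6 (expected 7)

No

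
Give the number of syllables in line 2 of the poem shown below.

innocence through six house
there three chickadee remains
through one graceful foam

Line 2: "there three chickadee remains": 1+1+3+2 = 7

7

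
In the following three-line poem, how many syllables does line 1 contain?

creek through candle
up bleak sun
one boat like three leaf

Line 1: creek(1) + through(1) + candle(2) = 4

4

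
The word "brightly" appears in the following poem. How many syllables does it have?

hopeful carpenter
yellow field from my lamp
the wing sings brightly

2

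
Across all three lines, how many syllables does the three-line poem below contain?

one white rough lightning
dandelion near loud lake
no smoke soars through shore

17

Line 1: "one white rough lightning": 1+1+1+2 = 5
Line 2: "dandelion near loud lake": 4+1+1+1 = 7
Line 3: "no smoke soars through shore": 1+1+1+1+1 = 5
Total: 5 + 7 + 5 = 17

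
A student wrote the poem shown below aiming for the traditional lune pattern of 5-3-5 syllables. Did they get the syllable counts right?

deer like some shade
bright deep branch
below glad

No

Line 1: deer(1) + like(1) + some(1) + shade(1) = 4 (expected 5)
Line 2: bright(1) + deep(1) + branch(1) = 3 ✓
Line 3: below(2) + glad(1) = 3 (expected 5)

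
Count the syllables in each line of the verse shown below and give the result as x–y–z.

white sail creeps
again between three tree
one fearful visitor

Line 1: white (1), sail (1), creeps (1) → 3
Line 2: again (2), between (2), three (1), tree (1) → 6
Line 3: one (1), fearful (2), visitor (3) → 6

3–6–6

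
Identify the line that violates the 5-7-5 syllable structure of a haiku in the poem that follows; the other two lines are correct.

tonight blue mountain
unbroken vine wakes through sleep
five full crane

The third line

Line 1: tonight(2) + blue(1) + mountain(2) = 5 ✓
Line 2: unbroken(3) + vine(1) + wakes(1) + through(1) + sleep(1) = 7 ✓
Line 3: five(1) + full(1) + crane(1) = 3 (expected 5)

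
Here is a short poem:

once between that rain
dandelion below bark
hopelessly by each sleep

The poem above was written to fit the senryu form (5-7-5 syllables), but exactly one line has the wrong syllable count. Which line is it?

The third line

Line 1: once (1), between (2), that (1), rain (1) → 5 ✓
Line 2: dandelion (4), below (2), bark (1) → 7 ✓
Line 3: hopelessly (3), by (1), each (1), sleep (1) → 6 (expected 5)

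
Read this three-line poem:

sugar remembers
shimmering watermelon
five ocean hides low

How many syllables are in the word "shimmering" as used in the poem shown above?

3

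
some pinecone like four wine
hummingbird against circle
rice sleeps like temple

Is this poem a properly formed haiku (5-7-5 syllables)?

No

Line 1: "some pinecone like four wine": 1+2+1+1+1 = 6 (expected 5)
Line 2: "hummingbird against circle": 3+2+2 = 7 ✓
Line 3: "rice sleeps like temple": 1+1+1+2 = 5 ✓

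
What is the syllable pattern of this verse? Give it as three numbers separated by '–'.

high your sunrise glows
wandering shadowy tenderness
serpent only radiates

Line 1: high(1) + your(1) + sunrise(2) + glows(1) = 5
Line 2: wandering(3) + shadowy(3) + tenderness(3) = 9
Line 3: serpent(2) + only(2) + radiates(3) = 7

5–9–7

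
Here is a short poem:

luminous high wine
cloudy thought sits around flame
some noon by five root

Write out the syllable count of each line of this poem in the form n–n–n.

5–7–5

Line 1: luminous (3), high (1), wine (1) → 5
Line 2: cloudy (2), thought (1), sits (1), around (2), flame (1) → 7
Line 3: some (1), noon (1), by (1), five (1), root (1) → 5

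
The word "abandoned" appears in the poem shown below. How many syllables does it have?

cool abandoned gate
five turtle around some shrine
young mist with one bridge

3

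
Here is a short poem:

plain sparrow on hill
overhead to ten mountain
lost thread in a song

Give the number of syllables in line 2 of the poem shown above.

Line 2: "overhead to ten mountain": 3+1+1+2 = 7

7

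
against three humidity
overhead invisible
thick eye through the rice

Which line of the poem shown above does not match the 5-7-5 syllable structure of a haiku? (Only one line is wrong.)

Line 1: "against three humidity": 2+1+4 = 7 (expected 5)
Line 2: "overhead invisible": 3+4 = 7 ✓
Line 3: "thick eye through the rice": 1+1+1+1+1 = 5 ✓

Line 1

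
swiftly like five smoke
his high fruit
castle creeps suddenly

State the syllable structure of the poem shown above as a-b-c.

Line 1: "swiftly like five smoke": 2+1+1+1 = 5
Line 2: "his high fruit": 1+1+1 = 3
Line 3: "castle creeps suddenly": 2+1+3 = 6

5-3-6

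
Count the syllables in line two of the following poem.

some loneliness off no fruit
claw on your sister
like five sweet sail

5

Line two: "claw on your sister": 1+1+1+2 = 5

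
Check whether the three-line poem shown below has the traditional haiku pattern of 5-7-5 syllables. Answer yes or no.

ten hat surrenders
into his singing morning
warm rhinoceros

Line 1: ten (1), hat (1), surrenders (3) → 5 ✓
Line 2: into (2), his (1), singing (2), morning (2) → 7 ✓
Line 3: warm (1), rhinoceros (4) → 5 ✓

Yes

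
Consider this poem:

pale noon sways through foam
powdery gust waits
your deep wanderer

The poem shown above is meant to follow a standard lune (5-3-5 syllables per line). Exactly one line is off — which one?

Line 1: "pale noon sways through foam": 1+1+1+1+1 = 5 ✓
Line 2: "powdery gust waits": 3+1+1 = 5 (expected 3)
Line 3: "your deep wanderer": 1+1+3 = 5 ✓

Line 2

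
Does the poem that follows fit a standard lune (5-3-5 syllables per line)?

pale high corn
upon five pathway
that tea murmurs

Line 1: pale (1), high (1), corn (1) → 3 (expected 5)
Line 2: upon (2), five (1), pathway (2) → 5 (expected 3)
Line 3: that (1), tea (1), murmurs (2) → 4 (expected 5)

No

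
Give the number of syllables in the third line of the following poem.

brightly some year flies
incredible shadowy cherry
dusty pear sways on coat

6

The third line: "dusty pear sways on coat": 2+1+1+1+1 = 6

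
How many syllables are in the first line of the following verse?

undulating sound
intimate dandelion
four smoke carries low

The first line: undulating(4) + sound(1) = 5

5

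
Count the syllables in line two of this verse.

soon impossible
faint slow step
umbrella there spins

3

Line two: faint(1) + slow(1) + step(1) = 3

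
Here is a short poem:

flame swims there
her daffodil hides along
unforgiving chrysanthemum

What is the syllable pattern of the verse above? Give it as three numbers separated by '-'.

Line 1: "flame swims there": 1+1+1 = 3
Line 2: "her daffodil hides along": 1+3+1+2 = 7
Line 3: "unforgiving chrysanthemum": 4+4 = 8

3-7-8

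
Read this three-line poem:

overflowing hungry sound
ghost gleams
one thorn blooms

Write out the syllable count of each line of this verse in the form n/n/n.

Line 1: overflowing (4), hungry (2), sound (1) → 7
Line 2: ghost (1), gleams (1) → 2
Line 3: one (1), thorn (1), blooms (1) → 3

7/2/3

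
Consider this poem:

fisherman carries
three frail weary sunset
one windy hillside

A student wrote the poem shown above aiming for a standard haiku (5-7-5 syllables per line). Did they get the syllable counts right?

Line 1: fisherman (3), carries (2) → 5 ✓
Line 2: three (1), frail (1), weary (2), sunset (2) → 6 (expected 7)
Line 3: one (1), windy (2), hillside (2) → 5 ✓

No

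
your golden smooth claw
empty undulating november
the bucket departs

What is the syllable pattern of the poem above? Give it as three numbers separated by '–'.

Line 1: your (1), golden (2), smooth (1), claw (1) → 5
Line 2: empty (2), undulating (4), november (3) → 9
Line 3: the (1), bucket (2), departs (2) → 5

5–9–5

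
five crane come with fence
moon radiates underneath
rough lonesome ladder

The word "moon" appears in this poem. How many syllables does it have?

1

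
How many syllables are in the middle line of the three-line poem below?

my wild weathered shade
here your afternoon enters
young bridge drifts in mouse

7

The middle line: here (1), your (1), afternoon (3), enters (2) → 7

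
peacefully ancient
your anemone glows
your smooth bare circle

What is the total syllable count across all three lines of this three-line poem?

Line 1: peacefully (3), ancient (2) → 5
Line 2: your (1), anemone (4), glows (1) → 6
Line 3: your (1), smooth (1), bare (1), circle (2) → 5
Total: 5 + 6 + 5 = 16

16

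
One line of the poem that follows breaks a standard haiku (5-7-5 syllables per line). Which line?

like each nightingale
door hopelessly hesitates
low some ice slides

Line 1: like(1) + each(1) + nightingale(3) = 5 ✓
Line 2: door(1) + hopelessly(3) + hesitates(3) = 7 ✓
Line 3: low(1) + some(1) + ice(1) + slides(1) = 4 (expected 5)

The third line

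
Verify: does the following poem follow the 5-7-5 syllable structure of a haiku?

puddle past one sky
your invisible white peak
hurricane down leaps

Line 1: "puddle past one sky": 2+1+1+1 = 5 ✓
Line 2: "your invisible white peak": 1+4+1+1 = 7 ✓
Line 3: "hurricane down leaps": 3+1+1 = 5 ✓

Yes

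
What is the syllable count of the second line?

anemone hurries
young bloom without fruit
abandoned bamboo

The second line: "young bloom without fruit": 1+1+2+1 = 5

5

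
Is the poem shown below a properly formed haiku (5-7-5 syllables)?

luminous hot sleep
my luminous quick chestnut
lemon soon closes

Line 1: luminous(3) + hot(1) + sleep(1) = 5 ✓
Line 2: my(1) + luminous(3) + quick(1) + chestnut(2) = 7 ✓
Line 3: lemon(2) + soon(1) + closes(2) = 5 ✓

Yes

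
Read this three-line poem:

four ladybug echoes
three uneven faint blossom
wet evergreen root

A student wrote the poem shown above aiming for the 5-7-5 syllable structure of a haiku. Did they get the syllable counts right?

No

Line 1: four(1) + ladybug(3) + echoes(2) = 6 (expected 5)
Line 2: three(1) + uneven(3) + faint(1) + blossom(2) = 7 ✓
Line 3: wet(1) + evergreen(3) + root(1) = 5 ✓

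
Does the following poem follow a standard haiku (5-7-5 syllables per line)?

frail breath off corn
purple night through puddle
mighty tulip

No

Line 1: "frail breath off corn": 1+1+1+1 = 4 (expected 5)
Line 2: "purple night through puddle": 2+1+1+2 = 6 (expected 7)
Line 3: "mighty tulip": 2+2 = 4 (expected 5)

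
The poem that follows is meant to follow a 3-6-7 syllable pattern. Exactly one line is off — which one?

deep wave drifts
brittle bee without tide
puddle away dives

The third line

Line 1: deep (1), wave (1), drifts (1) → 3 ✓
Line 2: brittle (2), bee (1), without (2), tide (1) → 6 ✓
Line 3: puddle (2), away (2), dives (1) → 5 (expected 7)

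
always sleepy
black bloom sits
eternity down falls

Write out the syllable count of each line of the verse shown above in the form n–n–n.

Line 1: "always sleepy": 2+2 = 4
Line 2: "black bloom sits": 1+1+1 = 3
Line 3: "eternity down falls": 4+1+1 = 6

4–3–6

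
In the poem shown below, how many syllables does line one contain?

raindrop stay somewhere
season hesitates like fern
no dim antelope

5

Line one: raindrop (2), stay (1), somewhere (2) → 5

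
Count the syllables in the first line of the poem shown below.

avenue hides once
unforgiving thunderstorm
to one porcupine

The first line: avenue(3) + hides(1) + once(1) = 5

5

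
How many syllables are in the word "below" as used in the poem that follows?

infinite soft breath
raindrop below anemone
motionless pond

2

"below" has 2 syllables.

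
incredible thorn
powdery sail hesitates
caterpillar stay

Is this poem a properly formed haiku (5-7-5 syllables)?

Line 1: "incredible thorn": 4+1 = 5 ✓
Line 2: "powdery sail hesitates": 3+1+3 = 7 ✓
Line 3: "caterpillar stay": 4+1 = 5 ✓

Yes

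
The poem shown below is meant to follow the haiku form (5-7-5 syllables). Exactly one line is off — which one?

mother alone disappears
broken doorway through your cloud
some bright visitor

Line 1: "mother alone disappears": 2+2+3 = 7 (expected 5)
Line 2: "broken doorway through your cloud": 2+2+1+1+1 = 7 ✓
Line 3: "some bright visitor": 1+1+3 = 5 ✓

The first line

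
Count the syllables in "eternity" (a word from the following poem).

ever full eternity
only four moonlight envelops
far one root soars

"eternity" has 4 syllables.

4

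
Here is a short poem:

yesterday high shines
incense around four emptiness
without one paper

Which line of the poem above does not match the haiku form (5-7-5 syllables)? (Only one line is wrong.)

Line 1: yesterday (3), high (1), shines (1) → 5 ✓
Line 2: incense (2), around (2), four (1), emptiness (3) → 8 (expected 7)
Line 3: without (2), one (1), paper (2) → 5 ✓

Line 2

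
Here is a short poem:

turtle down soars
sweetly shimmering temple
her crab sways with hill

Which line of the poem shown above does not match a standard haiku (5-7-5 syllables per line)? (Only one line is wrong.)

The first line

Line 1: "turtle down soars": 2+1+1 = 4 (expected 5)
Line 2: "sweetly shimmering temple": 2+3+2 = 7 ✓
Line 3: "her crab sways with hill": 1+1+1+1+1 = 5 ✓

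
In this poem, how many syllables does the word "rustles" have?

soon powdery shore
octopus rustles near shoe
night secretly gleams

2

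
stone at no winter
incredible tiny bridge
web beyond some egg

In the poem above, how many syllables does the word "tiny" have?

2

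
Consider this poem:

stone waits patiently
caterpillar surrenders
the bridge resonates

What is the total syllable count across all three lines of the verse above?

17

Line 1: stone (1), waits (1), patiently (3) → 5
Line 2: caterpillar (4), surrenders (3) → 7
Line 3: the (1), bridge (1), resonates (3) → 5
Total: 5 + 7 + 5 = 17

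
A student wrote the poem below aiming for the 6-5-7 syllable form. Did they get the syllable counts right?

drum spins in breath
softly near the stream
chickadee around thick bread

No

Line 1: "drum spins in breath": 1+1+1+1 = 4 (expected 6)
Line 2: "softly near the stream": 2+1+1+1 = 5 ✓
Line 3: "chickadee around thick bread": 3+2+1+1 = 7 ✓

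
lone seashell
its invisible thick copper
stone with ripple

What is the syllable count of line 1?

3

Line 1: lone(1) + seashell(2) = 3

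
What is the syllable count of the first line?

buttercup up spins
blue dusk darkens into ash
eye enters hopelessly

The first line: "buttercup up spins": 3+1+1 = 5

5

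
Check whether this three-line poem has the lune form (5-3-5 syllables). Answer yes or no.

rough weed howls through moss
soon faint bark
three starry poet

Yes

Line 1: rough (1), weed (1), howls (1), through (1), moss (1) → 5 ✓
Line 2: soon (1), faint (1), bark (1) → 3 ✓
Line 3: three (1), starry (2), poet (2) → 5 ✓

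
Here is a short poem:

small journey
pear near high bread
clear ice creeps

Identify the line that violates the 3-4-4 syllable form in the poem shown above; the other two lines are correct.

Line 1: "small journey": 1+2 = 3 ✓
Line 2: "pear near high bread": 1+1+1+1 = 4 ✓
Line 3: "clear ice creeps": 1+1+1 = 3 (expected 4)

The third line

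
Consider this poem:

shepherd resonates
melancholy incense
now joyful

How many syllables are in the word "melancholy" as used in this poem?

4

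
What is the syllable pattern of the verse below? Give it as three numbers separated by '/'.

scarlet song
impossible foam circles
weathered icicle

3/7/5

Line 1: scarlet (2), song (1) → 3
Line 2: impossible (4), foam (1), circles (2) → 7
Line 3: weathered (2), icicle (3) → 5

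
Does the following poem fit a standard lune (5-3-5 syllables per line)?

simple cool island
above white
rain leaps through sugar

Line 1: "simple cool island": 2+1+2 = 5 ✓
Line 2: "above white": 2+1 = 3 ✓
Line 3: "rain leaps through sugar": 1+1+1+2 = 5 ✓

Yes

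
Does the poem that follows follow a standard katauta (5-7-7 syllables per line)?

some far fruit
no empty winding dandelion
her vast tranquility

No

Line 1: some(1) + far(1) + fruit(1) = 3 (expected 5)
Line 2: no(1) + empty(2) + winding(2) + dandelion(4) = 9 (expected 7)
Line 3: her(1) + vast(1) + tranquility(4) = 6 (expected 7)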